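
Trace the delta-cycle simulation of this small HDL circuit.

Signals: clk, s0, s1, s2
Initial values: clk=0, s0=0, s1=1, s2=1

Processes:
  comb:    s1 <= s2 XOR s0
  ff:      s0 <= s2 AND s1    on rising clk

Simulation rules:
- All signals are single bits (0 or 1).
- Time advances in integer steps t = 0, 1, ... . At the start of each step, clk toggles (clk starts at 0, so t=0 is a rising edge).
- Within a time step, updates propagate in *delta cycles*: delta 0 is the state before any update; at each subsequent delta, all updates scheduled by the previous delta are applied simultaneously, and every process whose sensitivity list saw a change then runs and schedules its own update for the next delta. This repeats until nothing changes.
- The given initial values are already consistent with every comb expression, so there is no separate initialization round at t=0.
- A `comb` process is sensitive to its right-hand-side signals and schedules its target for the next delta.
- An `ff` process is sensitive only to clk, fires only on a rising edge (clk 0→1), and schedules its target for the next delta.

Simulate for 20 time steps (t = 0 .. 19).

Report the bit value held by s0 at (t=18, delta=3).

0

t=0 Δ0: s1=1 clk=0 s2=1 s0=0
  Δ1: clk:0→1
  Δ2: s0:0→1
  Δ3: s1:1→0
  (3Δ to stable)
t=1 Δ0: s1=0 clk=1 s2=1 s0=1
  Δ1: clk:1→0
  (1Δ to stable)
t=2 Δ0: s1=0 clk=0 s2=1 s0=1
  Δ1: clk:0→1
  Δ2: s0:1→0
  Δ3: s1:0→1
  (3Δ to stable)
t=3 Δ0: s1=1 clk=1 s2=1 s0=0
  Δ1: clk:1→0
  (1Δ to stable)
t=4 Δ0: s1=1 clk=0 s2=1 s0=0
  Δ1: clk:0→1
  Δ2: s0:0→1
  Δ3: s1:1→0
  (3Δ to stable)
t=5 Δ0: s1=0 clk=1 s2=1 s0=1
  Δ1: clk:1→0
  (1Δ to stable)
t=6 Δ0: s1=0 clk=0 s2=1 s0=1
  Δ1: clk:0→1
  Δ2: s0:1→0
  Δ3: s1:0→1
  (3Δ to stable)
t=7 Δ0: s1=1 clk=1 s2=1 s0=0
  Δ1: clk:1→0
  (1Δ to stable)
t=8 Δ0: s1=1 clk=0 s2=1 s0=0
  Δ1: clk:0→1
  Δ2: s0:0→1
  Δ3: s1:1→0
  (3Δ to stable)
t=9 Δ0: s1=0 clk=1 s2=1 s0=1
  Δ1: clk:1→0
  (1Δ to stable)
t=10 Δ0: s1=0 clk=0 s2=1 s0=1
  Δ1: clk:0→1
  Δ2: s0:1→0
  Δ3: s1:0→1
  (3Δ to stable)
t=11 Δ0: s1=1 clk=1 s2=1 s0=0
  Δ1: clk:1→0
  (1Δ to stable)
t=12 Δ0: s1=1 clk=0 s2=1 s0=0
  Δ1: clk:0→1
  Δ2: s0:0→1
  Δ3: s1:1→0
  (3Δ to stable)
t=13 Δ0: s1=0 clk=1 s2=1 s0=1
  Δ1: clk:1→0
  (1Δ to stable)
t=14 Δ0: s1=0 clk=0 s2=1 s0=1
  Δ1: clk:0→1
  Δ2: s0:1→0
  Δ3: s1:0→1
  (3Δ to stable)
t=15 Δ0: s1=1 clk=1 s2=1 s0=0
  Δ1: clk:1→0
  (1Δ to stable)
t=16 Δ0: s1=1 clk=0 s2=1 s0=0
  Δ1: clk:0→1
  Δ2: s0:0→1
  Δ3: s1:1→0
  (3Δ to stable)
t=17 Δ0: s1=0 clk=1 s2=1 s0=1
  Δ1: clk:1→0
  (1Δ to stable)
t=18 Δ0: s1=0 clk=0 s2=1 s0=1
  Δ1: clk:0→1
  Δ2: s0:1→0
  Δ3: s1:0→1
  (3Δ to stable)
t=19 Δ0: s1=1 clk=1 s2=1 s0=0
  Δ1: clk:1→0
  (1Δ to stable)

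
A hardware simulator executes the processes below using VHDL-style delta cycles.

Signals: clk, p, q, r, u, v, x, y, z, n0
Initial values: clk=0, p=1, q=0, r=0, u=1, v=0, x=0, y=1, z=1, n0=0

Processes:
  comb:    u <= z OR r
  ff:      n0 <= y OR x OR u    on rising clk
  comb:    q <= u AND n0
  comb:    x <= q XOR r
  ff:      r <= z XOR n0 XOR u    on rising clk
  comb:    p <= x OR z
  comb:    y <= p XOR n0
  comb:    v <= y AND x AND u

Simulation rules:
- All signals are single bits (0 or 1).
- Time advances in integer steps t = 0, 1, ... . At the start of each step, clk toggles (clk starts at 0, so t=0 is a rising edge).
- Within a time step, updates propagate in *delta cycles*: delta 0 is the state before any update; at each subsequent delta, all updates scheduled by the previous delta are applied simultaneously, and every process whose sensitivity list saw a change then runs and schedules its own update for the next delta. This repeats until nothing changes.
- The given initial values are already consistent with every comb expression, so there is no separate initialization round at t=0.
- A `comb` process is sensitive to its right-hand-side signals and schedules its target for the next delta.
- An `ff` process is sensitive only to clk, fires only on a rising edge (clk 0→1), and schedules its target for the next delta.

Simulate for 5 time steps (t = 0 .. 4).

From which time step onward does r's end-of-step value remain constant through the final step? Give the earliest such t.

2

[bits: q,z,clk,x,r,v,y,n0,u,p]
t=0: Δ0=0100001011 Δ1=0110001011 Δ2=0110001111 Δ3=1110000111 Δ4=1111000111 | 4Δ
t=1: Δ0=1111000111 Δ1=1101000111 | 1Δ
t=2: Δ0=1101000111 Δ1=1111000111 Δ2=1111100111 Δ3=1110100111 | 3Δ
t=3: Δ0=1110100111 Δ1=1100100111 | 1Δ
t=4: Δ0=1100100111 Δ1=1110100111 | 1Δ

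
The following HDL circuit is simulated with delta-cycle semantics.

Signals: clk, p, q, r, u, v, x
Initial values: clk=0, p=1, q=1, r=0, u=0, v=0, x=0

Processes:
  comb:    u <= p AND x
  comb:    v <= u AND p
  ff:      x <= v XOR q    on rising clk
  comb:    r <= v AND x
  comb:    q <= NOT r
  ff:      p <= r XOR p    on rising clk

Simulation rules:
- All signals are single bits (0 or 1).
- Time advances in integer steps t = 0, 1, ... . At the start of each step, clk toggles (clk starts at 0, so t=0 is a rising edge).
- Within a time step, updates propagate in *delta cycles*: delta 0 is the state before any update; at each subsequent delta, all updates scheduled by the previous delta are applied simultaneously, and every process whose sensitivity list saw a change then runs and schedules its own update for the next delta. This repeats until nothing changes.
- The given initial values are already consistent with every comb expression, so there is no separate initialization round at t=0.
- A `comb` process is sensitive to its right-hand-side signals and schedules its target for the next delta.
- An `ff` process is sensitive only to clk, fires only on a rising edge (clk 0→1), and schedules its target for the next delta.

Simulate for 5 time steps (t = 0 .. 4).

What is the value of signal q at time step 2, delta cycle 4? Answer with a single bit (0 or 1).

0

t0.Δ0 x=0 r=0 p=1 q=1 u=0 clk=0 v=0
t0.Δ1 x=0 r=0 p=1 q=1 u=0 clk=1 v=0
t0.Δ2 x=1 r=0 p=1 q=1 u=0 clk=1 v=0
t0.Δ3 x=1 r=0 p=1 q=1 u=1 clk=1 v=0
t0.Δ4 x=1 r=0 p=1 q=1 u=1 clk=1 v=1
t0.Δ5 x=1 r=1 p=1 q=1 u=1 clk=1 v=1
t0.Δ6 x=1 r=1 p=1 q=0 u=1 clk=1 v=1
t1.Δ0 x=1 r=1 p=1 q=0 u=1 clk=1 v=1
t1.Δ1 x=1 r=1 p=1 q=0 u=1 clk=0 v=1
t2.Δ0 x=1 r=1 p=1 q=0 u=1 clk=0 v=1
t2.Δ1 x=1 r=1 p=1 q=0 u=1 clk=1 v=1
t2.Δ2 x=1 r=1 p=0 q=0 u=1 clk=1 v=1
t2.Δ3 x=1 r=1 p=0 q=0 u=0 clk=1 v=0
t2.Δ4 x=1 r=0 p=0 q=0 u=0 clk=1 v=0
t2.Δ5 x=1 r=0 p=0 q=1 u=0 clk=1 v=0
t3.Δ0 x=1 r=0 p=0 q=1 u=0 clk=1 v=0
t3.Δ1 x=1 r=0 p=0 q=1 u=0 clk=0 v=0
t4.Δ0 x=1 r=0 p=0 q=1 u=0 clk=0 v=0
t4.Δ1 x=1 r=0 p=0 q=1 u=0 clk=1 v=0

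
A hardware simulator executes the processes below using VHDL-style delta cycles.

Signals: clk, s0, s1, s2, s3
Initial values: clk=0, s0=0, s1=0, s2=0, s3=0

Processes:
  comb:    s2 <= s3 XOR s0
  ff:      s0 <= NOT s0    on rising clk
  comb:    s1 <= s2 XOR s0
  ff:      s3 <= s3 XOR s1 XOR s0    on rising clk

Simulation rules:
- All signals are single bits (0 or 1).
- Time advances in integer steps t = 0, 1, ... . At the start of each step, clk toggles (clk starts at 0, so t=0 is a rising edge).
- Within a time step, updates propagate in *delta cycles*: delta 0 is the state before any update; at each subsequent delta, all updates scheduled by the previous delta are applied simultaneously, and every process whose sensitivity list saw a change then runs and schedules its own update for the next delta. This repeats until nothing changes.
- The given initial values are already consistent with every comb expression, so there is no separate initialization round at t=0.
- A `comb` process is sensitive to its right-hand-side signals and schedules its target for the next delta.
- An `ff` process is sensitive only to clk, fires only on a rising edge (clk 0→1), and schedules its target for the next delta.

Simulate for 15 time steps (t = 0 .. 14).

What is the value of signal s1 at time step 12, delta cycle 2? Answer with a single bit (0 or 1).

1

t=0 Δ0: s2=0 s0=0 clk=0 s3=0 s1=0
  Δ1: clk:0→1
  Δ2: s0:0→1
  Δ3: s2:0→1, s1:0→1
  Δ4: s1:1→0
  (4Δ to stable)
t=1 Δ0: s2=1 s0=1 clk=1 s3=0 s1=0
  Δ1: clk:1→0
  (1Δ to stable)
t=2 Δ0: s2=1 s0=1 clk=0 s3=0 s1=0
  Δ1: clk:0→1
  Δ2: s0:1→0, s3:0→1
  Δ3: s1:0→1
  (3Δ to stable)
t=3 Δ0: s2=1 s0=0 clk=1 s3=1 s1=1
  Δ1: clk:1→0
  (1Δ to stable)
t=4 Δ0: s2=1 s0=0 clk=0 s3=1 s1=1
  Δ1: clk:0→1
  Δ2: s0:0→1, s3:1→0
  Δ3: s1:1→0
  (3Δ to stable)
t=5 Δ0: s2=1 s0=1 clk=1 s3=0 s1=0
  Δ1: clk:1→0
  (1Δ to stable)
t=6 Δ0: s2=1 s0=1 clk=0 s3=0 s1=0
  Δ1: clk:0→1
  Δ2: s0:1→0, s3:0→1
  Δ3: s1:0→1
  (3Δ to stable)
t=7 Δ0: s2=1 s0=0 clk=1 s3=1 s1=1
  Δ1: clk:1→0
  (1Δ to stable)
t=8 Δ0: s2=1 s0=0 clk=0 s3=1 s1=1
  Δ1: clk:0→1
  Δ2: s0:0→1, s3:1→0
  Δ3: s1:1→0
  (3Δ to stable)
t=9 Δ0: s2=1 s0=1 clk=1 s3=0 s1=0
  Δ1: clk:1→0
  (1Δ to stable)
t=10 Δ0: s2=1 s0=1 clk=0 s3=0 s1=0
  Δ1: clk:0→1
  Δ2: s0:1→0, s3:0→1
  Δ3: s1:0→1
  (3Δ to stable)
t=11 Δ0: s2=1 s0=0 clk=1 s3=1 s1=1
  Δ1: clk:1→0
  (1Δ to stable)
t=12 Δ0: s2=1 s0=0 clk=0 s3=1 s1=1
  Δ1: clk:0→1
  Δ2: s0:0→1, s3:1→0
  Δ3: s1:1→0
  (3Δ to stable)
t=13 Δ0: s2=1 s0=1 clk=1 s3=0 s1=0
  Δ1: clk:1→0
  (1Δ to stable)
t=14 Δ0: s2=1 s0=1 clk=0 s3=0 s1=0
  Δ1: clk:0→1
  Δ2: s0:1→0, s3:0→1
  Δ3: s1:0→1
  (3Δ to stable)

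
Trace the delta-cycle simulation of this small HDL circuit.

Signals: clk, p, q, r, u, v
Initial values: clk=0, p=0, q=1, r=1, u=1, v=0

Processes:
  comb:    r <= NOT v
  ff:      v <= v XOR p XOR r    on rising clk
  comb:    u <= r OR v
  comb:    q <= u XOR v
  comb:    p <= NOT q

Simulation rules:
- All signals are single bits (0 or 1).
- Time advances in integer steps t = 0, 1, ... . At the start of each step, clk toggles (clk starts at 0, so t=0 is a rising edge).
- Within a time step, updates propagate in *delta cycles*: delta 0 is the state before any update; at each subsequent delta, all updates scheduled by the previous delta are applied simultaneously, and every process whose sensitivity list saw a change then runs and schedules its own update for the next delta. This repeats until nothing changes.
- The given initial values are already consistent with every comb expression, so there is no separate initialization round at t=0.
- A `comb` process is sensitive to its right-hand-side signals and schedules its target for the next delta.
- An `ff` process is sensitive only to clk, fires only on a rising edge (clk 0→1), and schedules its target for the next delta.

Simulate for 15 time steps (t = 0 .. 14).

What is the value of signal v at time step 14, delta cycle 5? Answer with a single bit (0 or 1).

[bits: clk,r,u,p,v,q]
t=0: Δ0=011001 Δ1=111001 Δ2=111011 Δ3=101010 Δ4=101110 | 4Δ
t=1: Δ0=101110 Δ1=001110 | 1Δ
t=2: Δ0=001110 Δ1=101110 Δ2=101100 Δ3=110101 Δ4=111000 Δ5=111101 Δ6=111001 | 6Δ
t=3: Δ0=111001 Δ1=011001 | 1Δ
t=4: Δ0=011001 Δ1=111001 Δ2=111011 Δ3=101010 Δ4=101110 | 4Δ
t=5: Δ0=101110 Δ1=001110 | 1Δ
t=6: Δ0=001110 Δ1=101110 Δ2=101100 Δ3=110101 Δ4=111000 Δ5=111101 Δ6=111001 | 6Δ
t=7: Δ0=111001 Δ1=011001 | 1Δ
t=8: Δ0=011001 Δ1=111001 Δ2=111011 Δ3=101010 Δ4=101110 | 4Δ
t=9: Δ0=101110 Δ1=001110 | 1Δ
t=10: Δ0=001110 Δ1=101110 Δ2=101100 Δ3=110101 Δ4=111000 Δ5=111101 Δ6=111001 | 6Δ
t=11: Δ0=111001 Δ1=011001 | 1Δ
t=12: Δ0=011001 Δ1=111001 Δ2=111011 Δ3=101010 Δ4=101110 | 4Δ
t=13: Δ0=101110 Δ1=001110 | 1Δ
t=14: Δ0=001110 Δ1=101110 Δ2=101100 Δ3=110101 Δ4=111000 Δ5=111101 Δ6=111001 | 6Δ

0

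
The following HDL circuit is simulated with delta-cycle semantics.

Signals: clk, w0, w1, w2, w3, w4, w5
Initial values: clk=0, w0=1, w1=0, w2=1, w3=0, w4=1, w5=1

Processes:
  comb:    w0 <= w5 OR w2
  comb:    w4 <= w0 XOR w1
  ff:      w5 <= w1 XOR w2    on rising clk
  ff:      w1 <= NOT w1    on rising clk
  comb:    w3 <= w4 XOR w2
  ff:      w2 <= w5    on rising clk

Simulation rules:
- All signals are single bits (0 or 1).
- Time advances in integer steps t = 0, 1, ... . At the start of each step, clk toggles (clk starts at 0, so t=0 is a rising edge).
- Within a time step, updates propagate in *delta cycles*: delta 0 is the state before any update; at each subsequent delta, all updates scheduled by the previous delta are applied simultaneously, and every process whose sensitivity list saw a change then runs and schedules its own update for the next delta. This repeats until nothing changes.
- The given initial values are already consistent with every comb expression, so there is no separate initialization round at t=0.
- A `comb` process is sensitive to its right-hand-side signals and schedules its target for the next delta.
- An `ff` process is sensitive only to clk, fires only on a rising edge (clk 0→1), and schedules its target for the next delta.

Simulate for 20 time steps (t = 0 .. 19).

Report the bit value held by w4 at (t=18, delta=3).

t0.Δ0 w0=1 w5=1 w1=0 w3=0 w4=1 clk=0 w2=1
t0.Δ1 w0=1 w5=1 w1=0 w3=0 w4=1 clk=1 w2=1
t0.Δ2 w0=1 w5=1 w1=1 w3=0 w4=1 clk=1 w2=1
t0.Δ3 w0=1 w5=1 w1=1 w3=0 w4=0 clk=1 w2=1
t0.Δ4 w0=1 w5=1 w1=1 w3=1 w4=0 clk=1 w2=1
t1.Δ0 w0=1 w5=1 w1=1 w3=1 w4=0 clk=1 w2=1
t1.Δ1 w0=1 w5=1 w1=1 w3=1 w4=0 clk=0 w2=1
t2.Δ0 w0=1 w5=1 w1=1 w3=1 w4=0 clk=0 w2=1
t2.Δ1 w0=1 w5=1 w1=1 w3=1 w4=0 clk=1 w2=1
t2.Δ2 w0=1 w5=0 w1=0 w3=1 w4=0 clk=1 w2=1
t2.Δ3 w0=1 w5=0 w1=0 w3=1 w4=1 clk=1 w2=1
t2.Δ4 w0=1 w5=0 w1=0 w3=0 w4=1 clk=1 w2=1
t3.Δ0 w0=1 w5=0 w1=0 w3=0 w4=1 clk=1 w2=1
t3.Δ1 w0=1 w5=0 w1=0 w3=0 w4=1 clk=0 w2=1
t4.Δ0 w0=1 w5=0 w1=0 w3=0 w4=1 clk=0 w2=1
t4.Δ1 w0=1 w5=0 w1=0 w3=0 w4=1 clk=1 w2=1
t4.Δ2 w0=1 w5=1 w1=1 w3=0 w4=1 clk=1 w2=0
t4.Δ3 w0=1 w5=1 w1=1 w3=1 w4=0 clk=1 w2=0
t4.Δ4 w0=1 w5=1 w1=1 w3=0 w4=0 clk=1 w2=0
t5.Δ0 w0=1 w5=1 w1=1 w3=0 w4=0 clk=1 w2=0
t5.Δ1 w0=1 w5=1 w1=1 w3=0 w4=0 clk=0 w2=0
t6.Δ0 w0=1 w5=1 w1=1 w3=0 w4=0 clk=0 w2=0
t6.Δ1 w0=1 w5=1 w1=1 w3=0 w4=0 clk=1 w2=0
t6.Δ2 w0=1 w5=1 w1=0 w3=0 w4=0 clk=1 w2=1
t6.Δ3 w0=1 w5=1 w1=0 w3=1 w4=1 clk=1 w2=1
t6.Δ4 w0=1 w5=1 w1=0 w3=0 w4=1 clk=1 w2=1
t7.Δ0 w0=1 w5=1 w1=0 w3=0 w4=1 clk=1 w2=1
t7.Δ1 w0=1 w5=1 w1=0 w3=0 w4=1 clk=0 w2=1
t8.Δ0 w0=1 w5=1 w1=0 w3=0 w4=1 clk=0 w2=1
t8.Δ1 w0=1 w5=1 w1=0 w3=0 w4=1 clk=1 w2=1
t8.Δ2 w0=1 w5=1 w1=1 w3=0 w4=1 clk=1 w2=1
t8.Δ3 w0=1 w5=1 w1=1 w3=0 w4=0 clk=1 w2=1
t8.Δ4 w0=1 w5=1 w1=1 w3=1 w4=0 clk=1 w2=1
t9.Δ0 w0=1 w5=1 w1=1 w3=1 w4=0 clk=1 w2=1
t9.Δ1 w0=1 w5=1 w1=1 w3=1 w4=0 clk=0 w2=1
t10.Δ0 w0=1 w5=1 w1=1 w3=1 w4=0 clk=0 w2=1
t10.Δ1 w0=1 w5=1 w1=1 w3=1 w4=0 clk=1 w2=1
t10.Δ2 w0=1 w5=0 w1=0 w3=1 w4=0 clk=1 w2=1
t10.Δ3 w0=1 w5=0 w1=0 w3=1 w4=1 clk=1 w2=1
t10.Δ4 w0=1 w5=0 w1=0 w3=0 w4=1 clk=1 w2=1
t11.Δ0 w0=1 w5=0 w1=0 w3=0 w4=1 clk=1 w2=1
t11.Δ1 w0=1 w5=0 w1=0 w3=0 w4=1 clk=0 w2=1
t12.Δ0 w0=1 w5=0 w1=0 w3=0 w4=1 clk=0 w2=1
t12.Δ1 w0=1 w5=0 w1=0 w3=0 w4=1 clk=1 w2=1
t12.Δ2 w0=1 w5=1 w1=1 w3=0 w4=1 clk=1 w2=0
t12.Δ3 w0=1 w5=1 w1=1 w3=1 w4=0 clk=1 w2=0
t12.Δ4 w0=1 w5=1 w1=1 w3=0 w4=0 clk=1 w2=0
t13.Δ0 w0=1 w5=1 w1=1 w3=0 w4=0 clk=1 w2=0
t13.Δ1 w0=1 w5=1 w1=1 w3=0 w4=0 clk=0 w2=0
t14.Δ0 w0=1 w5=1 w1=1 w3=0 w4=0 clk=0 w2=0
t14.Δ1 w0=1 w5=1 w1=1 w3=0 w4=0 clk=1 w2=0
t14.Δ2 w0=1 w5=1 w1=0 w3=0 w4=0 clk=1 w2=1
t14.Δ3 w0=1 w5=1 w1=0 w3=1 w4=1 clk=1 w2=1
t14.Δ4 w0=1 w5=1 w1=0 w3=0 w4=1 clk=1 w2=1
t15.Δ0 w0=1 w5=1 w1=0 w3=0 w4=1 clk=1 w2=1
t15.Δ1 w0=1 w5=1 w1=0 w3=0 w4=1 clk=0 w2=1
t16.Δ0 w0=1 w5=1 w1=0 w3=0 w4=1 clk=0 w2=1
t16.Δ1 w0=1 w5=1 w1=0 w3=0 w4=1 clk=1 w2=1
t16.Δ2 w0=1 w5=1 w1=1 w3=0 w4=1 clk=1 w2=1
t16.Δ3 w0=1 w5=1 w1=1 w3=0 w4=0 clk=1 w2=1
t16.Δ4 w0=1 w5=1 w1=1 w3=1 w4=0 clk=1 w2=1
t17.Δ0 w0=1 w5=1 w1=1 w3=1 w4=0 clk=1 w2=1
t17.Δ1 w0=1 w5=1 w1=1 w3=1 w4=0 clk=0 w2=1
t18.Δ0 w0=1 w5=1 w1=1 w3=1 w4=0 clk=0 w2=1
t18.Δ1 w0=1 w5=1 w1=1 w3=1 w4=0 clk=1 w2=1
t18.Δ2 w0=1 w5=0 w1=0 w3=1 w4=0 clk=1 w2=1
t18.Δ3 w0=1 w5=0 w1=0 w3=1 w4=1 clk=1 w2=1
t18.Δ4 w0=1 w5=0 w1=0 w3=0 w4=1 clk=1 w2=1
t19.Δ0 w0=1 w5=0 w1=0 w3=0 w4=1 clk=1 w2=1
t19.Δ1 w0=1 w5=0 w1=0 w3=0 w4=1 clk=0 w2=1

1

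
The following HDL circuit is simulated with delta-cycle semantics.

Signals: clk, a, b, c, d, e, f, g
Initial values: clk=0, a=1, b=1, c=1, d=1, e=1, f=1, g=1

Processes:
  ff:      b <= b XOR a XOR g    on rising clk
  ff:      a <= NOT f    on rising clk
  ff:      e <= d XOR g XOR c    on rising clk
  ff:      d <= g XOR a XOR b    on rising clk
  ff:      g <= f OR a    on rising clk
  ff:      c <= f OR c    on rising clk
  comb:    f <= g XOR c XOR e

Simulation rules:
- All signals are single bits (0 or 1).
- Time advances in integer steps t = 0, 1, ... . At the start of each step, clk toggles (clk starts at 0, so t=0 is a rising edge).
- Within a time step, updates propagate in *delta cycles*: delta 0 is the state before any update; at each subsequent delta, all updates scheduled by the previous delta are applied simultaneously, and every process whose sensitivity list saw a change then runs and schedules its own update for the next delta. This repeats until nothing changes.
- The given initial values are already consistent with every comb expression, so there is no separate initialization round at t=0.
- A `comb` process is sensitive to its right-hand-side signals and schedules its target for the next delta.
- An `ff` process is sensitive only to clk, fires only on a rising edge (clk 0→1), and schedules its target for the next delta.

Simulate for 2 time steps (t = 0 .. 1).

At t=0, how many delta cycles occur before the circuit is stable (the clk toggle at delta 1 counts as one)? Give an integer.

2

t=0 Δ0: g=1 f=1 clk=0 e=1 c=1 b=1 d=1 a=1
  Δ1: clk:0→1
  Δ2: a:1→0
  (2Δ to stable)
t=1 Δ0: g=1 f=1 clk=1 e=1 c=1 b=1 d=1 a=0
  Δ1: clk:1→0
  (1Δ to stable)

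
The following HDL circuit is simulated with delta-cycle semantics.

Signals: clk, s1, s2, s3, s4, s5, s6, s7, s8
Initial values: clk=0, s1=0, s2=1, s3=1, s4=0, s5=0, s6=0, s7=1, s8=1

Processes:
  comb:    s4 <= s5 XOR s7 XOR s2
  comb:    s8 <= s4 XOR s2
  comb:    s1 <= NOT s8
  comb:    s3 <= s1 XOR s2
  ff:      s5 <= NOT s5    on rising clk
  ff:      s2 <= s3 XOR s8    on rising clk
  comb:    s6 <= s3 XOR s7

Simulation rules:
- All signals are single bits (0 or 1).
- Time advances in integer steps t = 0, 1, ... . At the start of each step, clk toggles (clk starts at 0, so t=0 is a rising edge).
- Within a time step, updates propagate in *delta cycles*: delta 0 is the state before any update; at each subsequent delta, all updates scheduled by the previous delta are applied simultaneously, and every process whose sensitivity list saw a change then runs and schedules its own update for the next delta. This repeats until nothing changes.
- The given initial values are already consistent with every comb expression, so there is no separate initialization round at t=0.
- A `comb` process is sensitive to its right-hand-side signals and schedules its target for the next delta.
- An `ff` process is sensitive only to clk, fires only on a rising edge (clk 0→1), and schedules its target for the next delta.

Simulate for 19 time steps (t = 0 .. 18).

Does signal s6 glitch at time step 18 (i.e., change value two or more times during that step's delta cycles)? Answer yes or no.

t0.Δ0 s3=1 s8=1 s1=0 s7=1 clk=0 s5=0 s6=0 s2=1 s4=0
t0.Δ1 s3=1 s8=1 s1=0 s7=1 clk=1 s5=0 s6=0 s2=1 s4=0
t0.Δ2 s3=1 s8=1 s1=0 s7=1 clk=1 s5=1 s6=0 s2=0 s4=0
t0.Δ3 s3=0 s8=0 s1=0 s7=1 clk=1 s5=1 s6=0 s2=0 s4=0
t0.Δ4 s3=0 s8=0 s1=1 s7=1 clk=1 s5=1 s6=1 s2=0 s4=0
t0.Δ5 s3=1 s8=0 s1=1 s7=1 clk=1 s5=1 s6=1 s2=0 s4=0
t0.Δ6 s3=1 s8=0 s1=1 s7=1 clk=1 s5=1 s6=0 s2=0 s4=0
t1.Δ0 s3=1 s8=0 s1=1 s7=1 clk=1 s5=1 s6=0 s2=0 s4=0
t1.Δ1 s3=1 s8=0 s1=1 s7=1 clk=0 s5=1 s6=0 s2=0 s4=0
t2.Δ0 s3=1 s8=0 s1=1 s7=1 clk=0 s5=1 s6=0 s2=0 s4=0
t2.Δ1 s3=1 s8=0 s1=1 s7=1 clk=1 s5=1 s6=0 s2=0 s4=0
t2.Δ2 s3=1 s8=0 s1=1 s7=1 clk=1 s5=0 s6=0 s2=1 s4=0
t2.Δ3 s3=0 s8=1 s1=1 s7=1 clk=1 s5=0 s6=0 s2=1 s4=0
t2.Δ4 s3=0 s8=1 s1=0 s7=1 clk=1 s5=0 s6=1 s2=1 s4=0
t2.Δ5 s3=1 s8=1 s1=0 s7=1 clk=1 s5=0 s6=1 s2=1 s4=0
t2.Δ6 s3=1 s8=1 s1=0 s7=1 clk=1 s5=0 s6=0 s2=1 s4=0
t3.Δ0 s3=1 s8=1 s1=0 s7=1 clk=1 s5=0 s6=0 s2=1 s4=0
t3.Δ1 s3=1 s8=1 s1=0 s7=1 clk=0 s5=0 s6=0 s2=1 s4=0
t4.Δ0 s3=1 s8=1 s1=0 s7=1 clk=0 s5=0 s6=0 s2=1 s4=0
t4.Δ1 s3=1 s8=1 s1=0 s7=1 clk=1 s5=0 s6=0 s2=1 s4=0
t4.Δ2 s3=1 s8=1 s1=0 s7=1 clk=1 s5=1 s6=0 s2=0 s4=0
t4.Δ3 s3=0 s8=0 s1=0 s7=1 clk=1 s5=1 s6=0 s2=0 s4=0
t4.Δ4 s3=0 s8=0 s1=1 s7=1 clk=1 s5=1 s6=1 s2=0 s4=0
t4.Δ5 s3=1 s8=0 s1=1 s7=1 clk=1 s5=1 s6=1 s2=0 s4=0
t4.Δ6 s3=1 s8=0 s1=1 s7=1 clk=1 s5=1 s6=0 s2=0 s4=0
t5.Δ0 s3=1 s8=0 s1=1 s7=1 clk=1 s5=1 s6=0 s2=0 s4=0
t5.Δ1 s3=1 s8=0 s1=1 s7=1 clk=0 s5=1 s6=0 s2=0 s4=0
t6.Δ0 s3=1 s8=0 s1=1 s7=1 clk=0 s5=1 s6=0 s2=0 s4=0
t6.Δ1 s3=1 s8=0 s1=1 s7=1 clk=1 s5=1 s6=0 s2=0 s4=0
t6.Δ2 s3=1 s8=0 s1=1 s7=1 clk=1 s5=0 s6=0 s2=1 s4=0
t6.Δ3 s3=0 s8=1 s1=1 s7=1 clk=1 s5=0 s6=0 s2=1 s4=0
t6.Δ4 s3=0 s8=1 s1=0 s7=1 clk=1 s5=0 s6=1 s2=1 s4=0
t6.Δ5 s3=1 s8=1 s1=0 s7=1 clk=1 s5=0 s6=1 s2=1 s4=0
t6.Δ6 s3=1 s8=1 s1=0 s7=1 clk=1 s5=0 s6=0 s2=1 s4=0
t7.Δ0 s3=1 s8=1 s1=0 s7=1 clk=1 s5=0 s6=0 s2=1 s4=0
t7.Δ1 s3=1 s8=1 s1=0 s7=1 clk=0 s5=0 s6=0 s2=1 s4=0
t8.Δ0 s3=1 s8=1 s1=0 s7=1 clk=0 s5=0 s6=0 s2=1 s4=0
t8.Δ1 s3=1 s8=1 s1=0 s7=1 clk=1 s5=0 s6=0 s2=1 s4=0
t8.Δ2 s3=1 s8=1 s1=0 s7=1 clk=1 s5=1 s6=0 s2=0 s4=0
t8.Δ3 s3=0 s8=0 s1=0 s7=1 clk=1 s5=1 s6=0 s2=0 s4=0
t8.Δ4 s3=0 s8=0 s1=1 s7=1 clk=1 s5=1 s6=1 s2=0 s4=0
t8.Δ5 s3=1 s8=0 s1=1 s7=1 clk=1 s5=1 s6=1 s2=0 s4=0
t8.Δ6 s3=1 s8=0 s1=1 s7=1 clk=1 s5=1 s6=0 s2=0 s4=0
t9.Δ0 s3=1 s8=0 s1=1 s7=1 clk=1 s5=1 s6=0 s2=0 s4=0
t9.Δ1 s3=1 s8=0 s1=1 s7=1 clk=0 s5=1 s6=0 s2=0 s4=0
t10.Δ0 s3=1 s8=0 s1=1 s7=1 clk=0 s5=1 s6=0 s2=0 s4=0
t10.Δ1 s3=1 s8=0 s1=1 s7=1 clk=1 s5=1 s6=0 s2=0 s4=0
t10.Δ2 s3=1 s8=0 s1=1 s7=1 clk=1 s5=0 s6=0 s2=1 s4=0
t10.Δ3 s3=0 s8=1 s1=1 s7=1 clk=1 s5=0 s6=0 s2=1 s4=0
t10.Δ4 s3=0 s8=1 s1=0 s7=1 clk=1 s5=0 s6=1 s2=1 s4=0
t10.Δ5 s3=1 s8=1 s1=0 s7=1 clk=1 s5=0 s6=1 s2=1 s4=0
t10.Δ6 s3=1 s8=1 s1=0 s7=1 clk=1 s5=0 s6=0 s2=1 s4=0
t11.Δ0 s3=1 s8=1 s1=0 s7=1 clk=1 s5=0 s6=0 s2=1 s4=0
t11.Δ1 s3=1 s8=1 s1=0 s7=1 clk=0 s5=0 s6=0 s2=1 s4=0
t12.Δ0 s3=1 s8=1 s1=0 s7=1 clk=0 s5=0 s6=0 s2=1 s4=0
t12.Δ1 s3=1 s8=1 s1=0 s7=1 clk=1 s5=0 s6=0 s2=1 s4=0
t12.Δ2 s3=1 s8=1 s1=0 s7=1 clk=1 s5=1 s6=0 s2=0 s4=0
t12.Δ3 s3=0 s8=0 s1=0 s7=1 clk=1 s5=1 s6=0 s2=0 s4=0
t12.Δ4 s3=0 s8=0 s1=1 s7=1 clk=1 s5=1 s6=1 s2=0 s4=0
t12.Δ5 s3=1 s8=0 s1=1 s7=1 clk=1 s5=1 s6=1 s2=0 s4=0
t12.Δ6 s3=1 s8=0 s1=1 s7=1 clk=1 s5=1 s6=0 s2=0 s4=0
t13.Δ0 s3=1 s8=0 s1=1 s7=1 clk=1 s5=1 s6=0 s2=0 s4=0
t13.Δ1 s3=1 s8=0 s1=1 s7=1 clk=0 s5=1 s6=0 s2=0 s4=0
t14.Δ0 s3=1 s8=0 s1=1 s7=1 clk=0 s5=1 s6=0 s2=0 s4=0
t14.Δ1 s3=1 s8=0 s1=1 s7=1 clk=1 s5=1 s6=0 s2=0 s4=0
t14.Δ2 s3=1 s8=0 s1=1 s7=1 clk=1 s5=0 s6=0 s2=1 s4=0
t14.Δ3 s3=0 s8=1 s1=1 s7=1 clk=1 s5=0 s6=0 s2=1 s4=0
t14.Δ4 s3=0 s8=1 s1=0 s7=1 clk=1 s5=0 s6=1 s2=1 s4=0
t14.Δ5 s3=1 s8=1 s1=0 s7=1 clk=1 s5=0 s6=1 s2=1 s4=0
t14.Δ6 s3=1 s8=1 s1=0 s7=1 clk=1 s5=0 s6=0 s2=1 s4=0
t15.Δ0 s3=1 s8=1 s1=0 s7=1 clk=1 s5=0 s6=0 s2=1 s4=0
t15.Δ1 s3=1 s8=1 s1=0 s7=1 clk=0 s5=0 s6=0 s2=1 s4=0
t16.Δ0 s3=1 s8=1 s1=0 s7=1 clk=0 s5=0 s6=0 s2=1 s4=0
t16.Δ1 s3=1 s8=1 s1=0 s7=1 clk=1 s5=0 s6=0 s2=1 s4=0
t16.Δ2 s3=1 s8=1 s1=0 s7=1 clk=1 s5=1 s6=0 s2=0 s4=0
t16.Δ3 s3=0 s8=0 s1=0 s7=1 clk=1 s5=1 s6=0 s2=0 s4=0
t16.Δ4 s3=0 s8=0 s1=1 s7=1 clk=1 s5=1 s6=1 s2=0 s4=0
t16.Δ5 s3=1 s8=0 s1=1 s7=1 clk=1 s5=1 s6=1 s2=0 s4=0
t16.Δ6 s3=1 s8=0 s1=1 s7=1 clk=1 s5=1 s6=0 s2=0 s4=0
t17.Δ0 s3=1 s8=0 s1=1 s7=1 clk=1 s5=1 s6=0 s2=0 s4=0
t17.Δ1 s3=1 s8=0 s1=1 s7=1 clk=0 s5=1 s6=0 s2=0 s4=0
t18.Δ0 s3=1 s8=0 s1=1 s7=1 clk=0 s5=1 s6=0 s2=0 s4=0
t18.Δ1 s3=1 s8=0 s1=1 s7=1 clk=1 s5=1 s6=0 s2=0 s4=0
t18.Δ2 s3=1 s8=0 s1=1 s7=1 clk=1 s5=0 s6=0 s2=1 s4=0
t18.Δ3 s3=0 s8=1 s1=1 s7=1 clk=1 s5=0 s6=0 s2=1 s4=0
t18.Δ4 s3=0 s8=1 s1=0 s7=1 clk=1 s5=0 s6=1 s2=1 s4=0
t18.Δ5 s3=1 s8=1 s1=0 s7=1 clk=1 s5=0 s6=1 s2=1 s4=0
t18.Δ6 s3=1 s8=1 s1=0 s7=1 clk=1 s5=0 s6=0 s2=1 s4=0

yes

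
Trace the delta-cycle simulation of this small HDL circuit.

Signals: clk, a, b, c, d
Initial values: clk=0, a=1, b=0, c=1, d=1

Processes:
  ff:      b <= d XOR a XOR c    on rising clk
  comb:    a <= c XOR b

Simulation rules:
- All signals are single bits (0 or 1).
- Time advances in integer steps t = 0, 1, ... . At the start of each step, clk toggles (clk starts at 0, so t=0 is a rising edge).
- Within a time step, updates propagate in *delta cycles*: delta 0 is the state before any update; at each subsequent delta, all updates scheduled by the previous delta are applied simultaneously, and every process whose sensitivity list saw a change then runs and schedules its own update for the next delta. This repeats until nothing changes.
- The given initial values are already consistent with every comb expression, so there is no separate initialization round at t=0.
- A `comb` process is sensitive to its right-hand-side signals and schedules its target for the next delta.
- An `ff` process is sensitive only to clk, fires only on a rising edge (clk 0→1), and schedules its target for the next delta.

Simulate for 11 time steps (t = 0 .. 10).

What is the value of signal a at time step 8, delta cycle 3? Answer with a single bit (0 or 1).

t0.Δ0 b=0 clk=0 a=1 c=1 d=1
t0.Δ1 b=0 clk=1 a=1 c=1 d=1
t0.Δ2 b=1 clk=1 a=1 c=1 d=1
t0.Δ3 b=1 clk=1 a=0 c=1 d=1
t1.Δ0 b=1 clk=1 a=0 c=1 d=1
t1.Δ1 b=1 clk=0 a=0 c=1 d=1
t2.Δ0 b=1 clk=0 a=0 c=1 d=1
t2.Δ1 b=1 clk=1 a=0 c=1 d=1
t2.Δ2 b=0 clk=1 a=0 c=1 d=1
t2.Δ3 b=0 clk=1 a=1 c=1 d=1
t3.Δ0 b=0 clk=1 a=1 c=1 d=1
t3.Δ1 b=0 clk=0 a=1 c=1 d=1
t4.Δ0 b=0 clk=0 a=1 c=1 d=1
t4.Δ1 b=0 clk=1 a=1 c=1 d=1
t4.Δ2 b=1 clk=1 a=1 c=1 d=1
t4.Δ3 b=1 clk=1 a=0 c=1 d=1
t5.Δ0 b=1 clk=1 a=0 c=1 d=1
t5.Δ1 b=1 clk=0 a=0 c=1 d=1
t6.Δ0 b=1 clk=0 a=0 c=1 d=1
t6.Δ1 b=1 clk=1 a=0 c=1 d=1
t6.Δ2 b=0 clk=1 a=0 c=1 d=1
t6.Δ3 b=0 clk=1 a=1 c=1 d=1
t7.Δ0 b=0 clk=1 a=1 c=1 d=1
t7.Δ1 b=0 clk=0 a=1 c=1 d=1
t8.Δ0 b=0 clk=0 a=1 c=1 d=1
t8.Δ1 b=0 clk=1 a=1 c=1 d=1
t8.Δ2 b=1 clk=1 a=1 c=1 d=1
t8.Δ3 b=1 clk=1 a=0 c=1 d=1
t9.Δ0 b=1 clk=1 a=0 c=1 d=1
t9.Δ1 b=1 clk=0 a=0 c=1 d=1
t10.Δ0 b=1 clk=0 a=0 c=1 d=1
t10.Δ1 b=1 clk=1 a=0 c=1 d=1
t10.Δ2 b=0 clk=1 a=0 c=1 d=1
t10.Δ3 b=0 clk=1 a=1 c=1 d=1

0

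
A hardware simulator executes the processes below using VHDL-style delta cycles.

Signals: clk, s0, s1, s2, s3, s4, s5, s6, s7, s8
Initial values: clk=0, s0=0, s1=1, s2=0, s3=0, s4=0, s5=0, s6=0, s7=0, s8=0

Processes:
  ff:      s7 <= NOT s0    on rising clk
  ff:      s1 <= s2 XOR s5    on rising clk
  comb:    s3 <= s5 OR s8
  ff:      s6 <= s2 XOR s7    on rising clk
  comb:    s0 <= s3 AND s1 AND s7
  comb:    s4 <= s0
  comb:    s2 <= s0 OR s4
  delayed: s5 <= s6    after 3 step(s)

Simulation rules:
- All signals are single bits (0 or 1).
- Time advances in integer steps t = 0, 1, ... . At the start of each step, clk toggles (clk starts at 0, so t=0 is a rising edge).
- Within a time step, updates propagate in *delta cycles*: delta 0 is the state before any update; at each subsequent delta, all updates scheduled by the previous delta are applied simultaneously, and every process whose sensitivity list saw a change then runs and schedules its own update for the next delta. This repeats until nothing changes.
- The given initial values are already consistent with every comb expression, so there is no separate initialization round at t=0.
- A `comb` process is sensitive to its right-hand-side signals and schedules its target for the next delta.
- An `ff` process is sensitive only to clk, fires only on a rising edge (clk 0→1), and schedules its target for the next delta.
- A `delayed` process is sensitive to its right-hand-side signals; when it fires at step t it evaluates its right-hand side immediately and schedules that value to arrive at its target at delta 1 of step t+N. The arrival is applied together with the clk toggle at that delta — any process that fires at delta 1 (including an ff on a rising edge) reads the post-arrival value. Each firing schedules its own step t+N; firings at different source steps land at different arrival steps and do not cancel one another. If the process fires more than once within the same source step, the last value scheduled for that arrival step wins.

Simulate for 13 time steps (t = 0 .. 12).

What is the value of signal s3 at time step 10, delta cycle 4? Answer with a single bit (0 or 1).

t0.Δ0 s7=0 s2=0 s8=0 clk=0 s6=0 s5=0 s0=0 s3=0 s4=0 s1=1
t0.Δ1 s7=0 s2=0 s8=0 clk=1 s6=0 s5=0 s0=0 s3=0 s4=0 s1=1
t0.Δ2 s7=1 s2=0 s8=0 clk=1 s6=0 s5=0 s0=0 s3=0 s4=0 s1=0
t1.Δ0 s7=1 s2=0 s8=0 clk=1 s6=0 s5=0 s0=0 s3=0 s4=0 s1=0
t1.Δ1 s7=1 s2=0 s8=0 clk=0 s6=0 s5=0 s0=0 s3=0 s4=0 s1=0
t2.Δ0 s7=1 s2=0 s8=0 clk=0 s6=0 s5=0 s0=0 s3=0 s4=0 s1=0
t2.Δ1 s7=1 s2=0 s8=0 clk=1 s6=0 s5=0 s0=0 s3=0 s4=0 s1=0
t2.Δ2 s7=1 s2=0 s8=0 clk=1 s6=1 s5=0 s0=0 s3=0 s4=0 s1=0
t3.Δ0 s7=1 s2=0 s8=0 clk=1 s6=1 s5=0 s0=0 s3=0 s4=0 s1=0
t3.Δ1 s7=1 s2=0 s8=0 clk=0 s6=1 s5=0 s0=0 s3=0 s4=0 s1=0
t4.Δ0 s7=1 s2=0 s8=0 clk=0 s6=1 s5=0 s0=0 s3=0 s4=0 s1=0
t4.Δ1 s7=1 s2=0 s8=0 clk=1 s6=1 s5=0 s0=0 s3=0 s4=0 s1=0
t5.Δ0 s7=1 s2=0 s8=0 clk=1 s6=1 s5=0 s0=0 s3=0 s4=0 s1=0
t5.Δ1 s7=1 s2=0 s8=0 clk=0 s6=1 s5=1 s0=0 s3=0 s4=0 s1=0
t5.Δ2 s7=1 s2=0 s8=0 clk=0 s6=1 s5=1 s0=0 s3=1 s4=0 s1=0
t6.Δ0 s7=1 s2=0 s8=0 clk=0 s6=1 s5=1 s0=0 s3=1 s4=0 s1=0
t6.Δ1 s7=1 s2=0 s8=0 clk=1 s6=1 s5=1 s0=0 s3=1 s4=0 s1=0
t6.Δ2 s7=1 s2=0 s8=0 clk=1 s6=1 s5=1 s0=0 s3=1 s4=0 s1=1
t6.Δ3 s7=1 s2=0 s8=0 clk=1 s6=1 s5=1 s0=1 s3=1 s4=0 s1=1
t6.Δ4 s7=1 s2=1 s8=0 clk=1 s6=1 s5=1 s0=1 s3=1 s4=1 s1=1
t7.Δ0 s7=1 s2=1 s8=0 clk=1 s6=1 s5=1 s0=1 s3=1 s4=1 s1=1
t7.Δ1 s7=1 s2=1 s8=0 clk=0 s6=1 s5=1 s0=1 s3=1 s4=1 s1=1
t8.Δ0 s7=1 s2=1 s8=0 clk=0 s6=1 s5=1 s0=1 s3=1 s4=1 s1=1
t8.Δ1 s7=1 s2=1 s8=0 clk=1 s6=1 s5=1 s0=1 s3=1 s4=1 s1=1
t8.Δ2 s7=0 s2=1 s8=0 clk=1 s6=0 s5=1 s0=1 s3=1 s4=1 s1=0
t8.Δ3 s7=0 s2=1 s8=0 clk=1 s6=0 s5=1 s0=0 s3=1 s4=1 s1=0
t8.Δ4 s7=0 s2=1 s8=0 clk=1 s6=0 s5=1 s0=0 s3=1 s4=0 s1=0
t8.Δ5 s7=0 s2=0 s8=0 clk=1 s6=0 s5=1 s0=0 s3=1 s4=0 s1=0
t9.Δ0 s7=0 s2=0 s8=0 clk=1 s6=0 s5=1 s0=0 s3=1 s4=0 s1=0
t9.Δ1 s7=0 s2=0 s8=0 clk=0 s6=0 s5=1 s0=0 s3=1 s4=0 s1=0
t10.Δ0 s7=0 s2=0 s8=0 clk=0 s6=0 s5=1 s0=0 s3=1 s4=0 s1=0
t10.Δ1 s7=0 s2=0 s8=0 clk=1 s6=0 s5=1 s0=0 s3=1 s4=0 s1=0
t10.Δ2 s7=1 s2=0 s8=0 clk=1 s6=0 s5=1 s0=0 s3=1 s4=0 s1=1
t10.Δ3 s7=1 s2=0 s8=0 clk=1 s6=0 s5=1 s0=1 s3=1 s4=0 s1=1
t10.Δ4 s7=1 s2=1 s8=0 clk=1 s6=0 s5=1 s0=1 s3=1 s4=1 s1=1
t11.Δ0 s7=1 s2=1 s8=0 clk=1 s6=0 s5=1 s0=1 s3=1 s4=1 s1=1
t11.Δ1 s7=1 s2=1 s8=0 clk=0 s6=0 s5=0 s0=1 s3=1 s4=1 s1=1
t11.Δ2 s7=1 s2=1 s8=0 clk=0 s6=0 s5=0 s0=1 s3=0 s4=1 s1=1
t11.Δ3 s7=1 s2=1 s8=0 clk=0 s6=0 s5=0 s0=0 s3=0 s4=1 s1=1
t11.Δ4 s7=1 s2=1 s8=0 clk=0 s6=0 s5=0 s0=0 s3=0 s4=0 s1=1
t11.Δ5 s7=1 s2=0 s8=0 clk=0 s6=0 s5=0 s0=0 s3=0 s4=0 s1=1
t12.Δ0 s7=1 s2=0 s8=0 clk=0 s6=0 s5=0 s0=0 s3=0 s4=0 s1=1
t12.Δ1 s7=1 s2=0 s8=0 clk=1 s6=0 s5=0 s0=0 s3=0 s4=0 s1=1
t12.Δ2 s7=1 s2=0 s8=0 clk=1 s6=1 s5=0 s0=0 s3=0 s4=0 s1=0

1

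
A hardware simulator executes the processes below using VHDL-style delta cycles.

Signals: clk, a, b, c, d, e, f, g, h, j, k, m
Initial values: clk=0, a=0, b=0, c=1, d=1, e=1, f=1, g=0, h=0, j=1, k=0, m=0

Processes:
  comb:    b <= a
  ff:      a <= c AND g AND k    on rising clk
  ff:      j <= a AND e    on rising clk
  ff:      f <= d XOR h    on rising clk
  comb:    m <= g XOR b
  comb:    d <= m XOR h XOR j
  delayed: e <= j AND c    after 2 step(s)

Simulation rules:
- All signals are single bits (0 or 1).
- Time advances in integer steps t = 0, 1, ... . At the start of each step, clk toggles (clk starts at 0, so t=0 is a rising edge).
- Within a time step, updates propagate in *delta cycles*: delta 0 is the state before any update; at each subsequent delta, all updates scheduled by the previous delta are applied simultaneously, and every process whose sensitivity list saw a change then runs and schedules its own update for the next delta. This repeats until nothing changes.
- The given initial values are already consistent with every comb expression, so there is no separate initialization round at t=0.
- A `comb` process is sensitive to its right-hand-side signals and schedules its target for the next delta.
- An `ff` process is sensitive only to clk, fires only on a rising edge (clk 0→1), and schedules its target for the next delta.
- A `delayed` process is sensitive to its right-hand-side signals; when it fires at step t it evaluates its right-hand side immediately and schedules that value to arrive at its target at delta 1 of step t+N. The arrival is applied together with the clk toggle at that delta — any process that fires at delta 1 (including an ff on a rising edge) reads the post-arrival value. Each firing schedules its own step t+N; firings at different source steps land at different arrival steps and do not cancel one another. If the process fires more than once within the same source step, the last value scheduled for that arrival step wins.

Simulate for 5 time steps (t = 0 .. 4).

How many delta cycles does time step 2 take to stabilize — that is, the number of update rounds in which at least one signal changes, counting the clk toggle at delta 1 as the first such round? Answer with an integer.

2

t0.Δ0 clk=0 h=0 k=0 c=1 j=1 g=0 a=0 d=1 e=1 m=0 f=1 b=0
t0.Δ1 clk=1 h=0 k=0 c=1 j=1 g=0 a=0 d=1 e=1 m=0 f=1 b=0
t0.Δ2 clk=1 h=0 k=0 c=1 j=0 g=0 a=0 d=1 e=1 m=0 f=1 b=0
t0.Δ3 clk=1 h=0 k=0 c=1 j=0 g=0 a=0 d=0 e=1 m=0 f=1 b=0
t1.Δ0 clk=1 h=0 k=0 c=1 j=0 g=0 a=0 d=0 e=1 m=0 f=1 b=0
t1.Δ1 clk=0 h=0 k=0 c=1 j=0 g=0 a=0 d=0 e=1 m=0 f=1 b=0
t2.Δ0 clk=0 h=0 k=0 c=1 j=0 g=0 a=0 d=0 e=1 m=0 f=1 b=0
t2.Δ1 clk=1 h=0 k=0 c=1 j=0 g=0 a=0 d=0 e=0 m=0 f=1 b=0
t2.Δ2 clk=1 h=0 k=0 c=1 j=0 g=0 a=0 d=0 e=0 m=0 f=0 b=0
t3.Δ0 clk=1 h=0 k=0 c=1 j=0 g=0 a=0 d=0 e=0 m=0 f=0 b=0
t3.Δ1 clk=0 h=0 k=0 c=1 j=0 g=0 a=0 d=0 e=0 m=0 f=0 b=0
t4.Δ0 clk=0 h=0 k=0 c=1 j=0 g=0 a=0 d=0 e=0 m=0 f=0 b=0
t4.Δ1 clk=1 h=0 k=0 c=1 j=0 g=0 a=0 d=0 e=0 m=0 f=0 b=0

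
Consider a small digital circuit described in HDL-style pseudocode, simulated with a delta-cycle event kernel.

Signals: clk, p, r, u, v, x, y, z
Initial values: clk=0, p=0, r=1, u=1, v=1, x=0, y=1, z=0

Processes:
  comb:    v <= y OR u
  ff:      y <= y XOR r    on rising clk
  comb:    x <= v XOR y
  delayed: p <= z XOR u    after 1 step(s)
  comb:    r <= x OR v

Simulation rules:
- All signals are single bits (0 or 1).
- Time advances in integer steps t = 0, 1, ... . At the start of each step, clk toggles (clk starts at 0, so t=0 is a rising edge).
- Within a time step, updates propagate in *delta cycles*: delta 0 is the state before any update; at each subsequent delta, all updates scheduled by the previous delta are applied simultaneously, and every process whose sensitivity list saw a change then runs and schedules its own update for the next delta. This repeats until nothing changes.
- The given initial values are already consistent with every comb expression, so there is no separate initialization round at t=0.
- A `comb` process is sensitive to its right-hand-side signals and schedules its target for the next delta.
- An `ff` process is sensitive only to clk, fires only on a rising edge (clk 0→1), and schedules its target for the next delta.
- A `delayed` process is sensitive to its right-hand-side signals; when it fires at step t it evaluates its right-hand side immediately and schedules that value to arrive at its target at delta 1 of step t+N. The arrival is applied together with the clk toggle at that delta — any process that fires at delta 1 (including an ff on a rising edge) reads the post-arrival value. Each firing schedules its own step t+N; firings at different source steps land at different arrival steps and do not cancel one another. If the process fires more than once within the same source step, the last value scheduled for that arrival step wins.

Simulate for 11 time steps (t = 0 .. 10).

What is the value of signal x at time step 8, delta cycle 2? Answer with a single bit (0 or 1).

0

t0.Δ0 r=1 v=1 u=1 x=0 z=0 p=0 clk=0 y=1
t0.Δ1 r=1 v=1 u=1 x=0 z=0 p=0 clk=1 y=1
t0.Δ2 r=1 v=1 u=1 x=0 z=0 p=0 clk=1 y=0
t0.Δ3 r=1 v=1 u=1 x=1 z=0 p=0 clk=1 y=0
t1.Δ0 r=1 v=1 u=1 x=1 z=0 p=0 clk=1 y=0
t1.Δ1 r=1 v=1 u=1 x=1 z=0 p=0 clk=0 y=0
t2.Δ0 r=1 v=1 u=1 x=1 z=0 p=0 clk=0 y=0
t2.Δ1 r=1 v=1 u=1 x=1 z=0 p=0 clk=1 y=0
t2.Δ2 r=1 v=1 u=1 x=1 z=0 p=0 clk=1 y=1
t2.Δ3 r=1 v=1 u=1 x=0 z=0 p=0 clk=1 y=1
t3.Δ0 r=1 v=1 u=1 x=0 z=0 p=0 clk=1 y=1
t3.Δ1 r=1 v=1 u=1 x=0 z=0 p=0 clk=0 y=1
t4.Δ0 r=1 v=1 u=1 x=0 z=0 p=0 clk=0 y=1
t4.Δ1 r=1 v=1 u=1 x=0 z=0 p=0 clk=1 y=1
t4.Δ2 r=1 v=1 u=1 x=0 z=0 p=0 clk=1 y=0
t4.Δ3 r=1 v=1 u=1 x=1 z=0 p=0 clk=1 y=0
t5.Δ0 r=1 v=1 u=1 x=1 z=0 p=0 clk=1 y=0
t5.Δ1 r=1 v=1 u=1 x=1 z=0 p=0 clk=0 y=0
t6.Δ0 r=1 v=1 u=1 x=1 z=0 p=0 clk=0 y=0
t6.Δ1 r=1 v=1 u=1 x=1 z=0 p=0 clk=1 y=0
t6.Δ2 r=1 v=1 u=1 x=1 z=0 p=0 clk=1 y=1
t6.Δ3 r=1 v=1 u=1 x=0 z=0 p=0 clk=1 y=1
t7.Δ0 r=1 v=1 u=1 x=0 z=0 p=0 clk=1 y=1
t7.Δ1 r=1 v=1 u=1 x=0 z=0 p=0 clk=0 y=1
t8.Δ0 r=1 v=1 u=1 x=0 z=0 p=0 clk=0 y=1
t8.Δ1 r=1 v=1 u=1 x=0 z=0 p=0 clk=1 y=1
t8.Δ2 r=1 v=1 u=1 x=0 z=0 p=0 clk=1 y=0
t8.Δ3 r=1 v=1 u=1 x=1 z=0 p=0 clk=1 y=0
t9.Δ0 r=1 v=1 u=1 x=1 z=0 p=0 clk=1 y=0
t9.Δ1 r=1 v=1 u=1 x=1 z=0 p=0 clk=0 y=0
t10.Δ0 r=1 v=1 u=1 x=1 z=0 p=0 clk=0 y=0
t10.Δ1 r=1 v=1 u=1 x=1 z=0 p=0 clk=1 y=0
t10.Δ2 r=1 v=1 u=1 x=1 z=0 p=0 clk=1 y=1
t10.Δ3 r=1 v=1 u=1 x=0 z=0 p=0 clk=1 y=1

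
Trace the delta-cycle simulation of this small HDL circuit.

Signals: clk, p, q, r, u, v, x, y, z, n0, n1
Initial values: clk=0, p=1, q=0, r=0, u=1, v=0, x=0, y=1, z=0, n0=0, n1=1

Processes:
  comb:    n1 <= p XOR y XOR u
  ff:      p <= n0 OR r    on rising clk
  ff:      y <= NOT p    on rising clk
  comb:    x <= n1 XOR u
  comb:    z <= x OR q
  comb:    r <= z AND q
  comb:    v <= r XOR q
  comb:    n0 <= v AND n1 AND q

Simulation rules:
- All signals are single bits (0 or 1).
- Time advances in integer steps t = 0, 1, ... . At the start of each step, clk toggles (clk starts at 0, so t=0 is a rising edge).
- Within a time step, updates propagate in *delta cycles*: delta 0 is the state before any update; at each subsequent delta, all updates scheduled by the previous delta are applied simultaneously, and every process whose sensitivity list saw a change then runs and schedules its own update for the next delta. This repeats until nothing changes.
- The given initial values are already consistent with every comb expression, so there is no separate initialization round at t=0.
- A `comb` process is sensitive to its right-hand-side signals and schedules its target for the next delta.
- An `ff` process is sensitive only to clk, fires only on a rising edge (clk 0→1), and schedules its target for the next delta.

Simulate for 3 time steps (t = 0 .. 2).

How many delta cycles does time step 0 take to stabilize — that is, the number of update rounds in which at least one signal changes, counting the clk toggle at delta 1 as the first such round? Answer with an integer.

t0.Δ0 v=0 q=0 r=0 n0=0 u=1 p=1 z=0 n1=1 y=1 clk=0 x=0
t0.Δ1 v=0 q=0 r=0 n0=0 u=1 p=1 z=0 n1=1 y=1 clk=1 x=0
t0.Δ2 v=0 q=0 r=0 n0=0 u=1 p=0 z=0 n1=1 y=0 clk=1 x=0
t1.Δ0 v=0 q=0 r=0 n0=0 u=1 p=0 z=0 n1=1 y=0 clk=1 x=0
t1.Δ1 v=0 q=0 r=0 n0=0 u=1 p=0 z=0 n1=1 y=0 clk=0 x=0
t2.Δ0 v=0 q=0 r=0 n0=0 u=1 p=0 z=0 n1=1 y=0 clk=0 x=0
t2.Δ1 v=0 q=0 r=0 n0=0 u=1 p=0 z=0 n1=1 y=0 clk=1 x=0
t2.Δ2 v=0 q=0 r=0 n0=0 u=1 p=0 z=0 n1=1 y=1 clk=1 x=0
t2.Δ3 v=0 q=0 r=0 n0=0 u=1 p=0 z=0 n1=0 y=1 clk=1 x=0
t2.Δ4 v=0 q=0 r=0 n0=0 u=1 p=0 z=0 n1=0 y=1 clk=1 x=1
t2.Δ5 v=0 q=0 r=0 n0=0 u=1 p=0 z=1 n1=0 y=1 clk=1 x=1

2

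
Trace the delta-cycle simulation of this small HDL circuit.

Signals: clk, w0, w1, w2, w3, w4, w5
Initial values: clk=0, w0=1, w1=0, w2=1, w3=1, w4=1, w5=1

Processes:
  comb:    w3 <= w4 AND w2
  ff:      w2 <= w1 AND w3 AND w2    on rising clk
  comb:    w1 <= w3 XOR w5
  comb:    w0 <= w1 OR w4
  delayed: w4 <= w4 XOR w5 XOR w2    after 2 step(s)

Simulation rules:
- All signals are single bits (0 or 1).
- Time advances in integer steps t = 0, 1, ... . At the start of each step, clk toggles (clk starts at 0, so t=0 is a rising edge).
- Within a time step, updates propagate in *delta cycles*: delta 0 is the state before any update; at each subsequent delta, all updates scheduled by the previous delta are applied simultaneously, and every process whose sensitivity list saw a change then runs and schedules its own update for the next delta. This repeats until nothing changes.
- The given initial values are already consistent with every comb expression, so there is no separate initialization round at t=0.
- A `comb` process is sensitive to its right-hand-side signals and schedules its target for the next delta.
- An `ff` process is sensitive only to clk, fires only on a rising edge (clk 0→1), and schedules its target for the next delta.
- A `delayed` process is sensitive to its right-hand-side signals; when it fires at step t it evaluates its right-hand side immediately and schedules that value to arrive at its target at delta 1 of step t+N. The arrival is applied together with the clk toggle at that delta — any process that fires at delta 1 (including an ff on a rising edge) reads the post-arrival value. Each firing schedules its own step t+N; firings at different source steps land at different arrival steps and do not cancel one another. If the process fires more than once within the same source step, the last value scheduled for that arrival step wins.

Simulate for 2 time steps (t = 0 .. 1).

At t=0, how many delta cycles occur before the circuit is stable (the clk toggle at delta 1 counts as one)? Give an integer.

4

t=0 Δ0: w2=1 w5=1 w3=1 w4=1 w1=0 clk=0 w0=1
  Δ1: clk:0→1
  Δ2: w2:1→0
  Δ3: w3:1→0
  Δ4: w1:0→1
  (4Δ to stable)
t=1 Δ0: w2=0 w5=1 w3=0 w4=1 w1=1 clk=1 w0=1
  Δ1: clk:1→0
  (1Δ to stable)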